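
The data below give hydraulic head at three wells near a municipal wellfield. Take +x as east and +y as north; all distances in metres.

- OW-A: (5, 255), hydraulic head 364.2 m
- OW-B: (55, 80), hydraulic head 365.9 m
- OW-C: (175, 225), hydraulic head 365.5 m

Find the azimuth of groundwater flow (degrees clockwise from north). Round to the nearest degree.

322°

Taking OW-A as reference: OW-B−OW-A = (50, -175, +1.7); OW-C−OW-A = (170, -30, +1.3).
Solve a·Δx + b·Δy = Δh: det = 50·(-30) − 170·(-175) = 28250.
∂h/∂x = [(+1.7)·(-30) − (+1.3)·(-175)] / 28250 = +0.006248
∂h/∂y = [50·(+1.3) − 170·(+1.7)] / 28250 = -0.007929
Flow direction (−∇h) has components (-0.006248 E, +0.007929 N).
Azimuth = atan2(E, N) = atan2(-0.006248, +0.007929) = 321.8° ≈ 322°.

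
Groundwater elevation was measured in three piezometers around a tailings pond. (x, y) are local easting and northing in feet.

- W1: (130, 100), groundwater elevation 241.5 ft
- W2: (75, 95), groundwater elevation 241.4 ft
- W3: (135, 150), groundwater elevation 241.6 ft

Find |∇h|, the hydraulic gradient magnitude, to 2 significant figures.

Taking W1 as reference: W2−W1 = (-55, -5, -0.1); W3−W1 = (5, 50, +0.1).
Determinant of the coordinate differences = (-55)·50 − 5·(-5) = -2725.
∂h/∂x = [(-0.1)·50 − (+0.1)·(-5)] / -2725 = +0.001651
∂h/∂y = [(-55)·(+0.1) − 5·(-0.1)] / -2725 = +0.001835
|∇h| = √(0.001651² + 0.001835²) = 0.002468

0.0025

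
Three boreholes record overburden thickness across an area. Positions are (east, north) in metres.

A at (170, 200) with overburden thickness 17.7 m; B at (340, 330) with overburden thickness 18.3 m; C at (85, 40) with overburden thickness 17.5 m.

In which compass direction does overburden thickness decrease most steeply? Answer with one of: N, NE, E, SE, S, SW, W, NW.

With d = a·x + b·y + c and A as origin, the differences give:
  170·a + 130·b = +0.6
  (-85)·a + (-160)·b = -0.2
Eliminate b (×(-160) and ×130, subtract): -16150·a = -70.00 → a = ∂d/∂x = +0.004334
Back-substitute: b = ∂d/∂y = -0.001053.
Steepest decrease is along −∇f = (-0.004334 E, +0.001053 N) → west.

W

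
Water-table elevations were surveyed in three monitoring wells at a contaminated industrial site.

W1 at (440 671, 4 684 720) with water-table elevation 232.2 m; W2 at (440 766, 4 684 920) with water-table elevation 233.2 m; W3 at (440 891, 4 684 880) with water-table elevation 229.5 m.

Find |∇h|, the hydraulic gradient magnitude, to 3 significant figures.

0.0294

Three-point gradient (reference W1): Δ to W2 = (95, 200, +1.0), Δ to W3 = (220, 160, -2.7).
∂h/∂x = -0.02431, ∂h/∂y = +0.01655 (det = -28800).
|∇h| = √(-0.02431² + 0.01655²) = 0.02941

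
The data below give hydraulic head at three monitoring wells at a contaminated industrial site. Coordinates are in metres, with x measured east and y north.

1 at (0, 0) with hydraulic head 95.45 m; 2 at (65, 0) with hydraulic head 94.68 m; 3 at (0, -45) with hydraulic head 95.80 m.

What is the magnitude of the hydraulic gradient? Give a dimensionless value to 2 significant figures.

∂h/∂x = (94.68 − 95.45) / (65 − 0) = -0.01185
∂h/∂y = (95.80 − 95.45) / (-45 − 0) = -0.007778
|∇h| = √(-0.01185² + -0.007778²) = 0.01417

0.014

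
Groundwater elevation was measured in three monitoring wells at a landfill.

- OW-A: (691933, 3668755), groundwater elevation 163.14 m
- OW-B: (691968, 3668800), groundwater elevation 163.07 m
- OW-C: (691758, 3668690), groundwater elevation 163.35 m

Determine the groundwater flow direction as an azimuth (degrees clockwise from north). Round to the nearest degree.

Three-point gradient (reference OW-A): Δ to OW-B = (35, 45, -0.07), Δ to OW-C = (-175, -65, +0.21).
∂h/∂x = -0.0008750, ∂h/∂y = -0.0008750 (det = 5600).
Flow direction (−∇h) has components (+0.0008750 E, +0.0008750 N).
Azimuth = atan2(E, N) = atan2(+0.0008750, +0.0008750) = 45.0° ≈ 045°.

045°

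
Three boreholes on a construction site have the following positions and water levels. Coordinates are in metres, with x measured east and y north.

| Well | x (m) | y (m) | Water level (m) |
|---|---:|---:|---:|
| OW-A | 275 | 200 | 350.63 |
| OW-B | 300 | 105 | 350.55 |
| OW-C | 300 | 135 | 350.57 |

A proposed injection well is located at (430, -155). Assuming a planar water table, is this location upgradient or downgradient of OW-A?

Taking OW-A as reference: OW-B−OW-A = (25, -95, -0.08); OW-C−OW-A = (25, -65, -0.06).
Solve a·Δx + b·Δy = Δh: det = 25·(-65) − 25·(-95) = 750.
∂h/∂x = [(-0.08)·(-65) − (-0.06)·(-95)] / 750 = -0.0006667
∂h/∂y = [25·(-0.06) − 25·(-0.08)] / 750 = +0.0006667
Head at (430, -155) = 350.63 + (-0.0006667)·(155) + (+0.0006667)·(-355) = 350.29 m.
That is lower than the 350.63 m at OW-A, so the point is downgradient.

downgradient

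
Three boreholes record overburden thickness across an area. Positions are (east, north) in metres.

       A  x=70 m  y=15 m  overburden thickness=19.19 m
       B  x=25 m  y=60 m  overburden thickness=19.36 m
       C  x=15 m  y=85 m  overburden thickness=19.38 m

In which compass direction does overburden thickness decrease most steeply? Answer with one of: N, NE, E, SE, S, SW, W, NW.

Taking A as reference: B−A = (-45, 45, +0.17); C−A = (-55, 70, +0.19).
Solve a·Δx + b·Δy = Δd: det = (-45)·70 − (-55)·45 = -675.
∂d/∂x = [(+0.17)·70 − (+0.19)·45] / -675 = -0.004963
∂d/∂y = [(-45)·(+0.19) − (-55)·(+0.17)] / -675 = -0.001185
Steepest decrease is along −∇f = (+0.004963 E, +0.001185 N) → east.

E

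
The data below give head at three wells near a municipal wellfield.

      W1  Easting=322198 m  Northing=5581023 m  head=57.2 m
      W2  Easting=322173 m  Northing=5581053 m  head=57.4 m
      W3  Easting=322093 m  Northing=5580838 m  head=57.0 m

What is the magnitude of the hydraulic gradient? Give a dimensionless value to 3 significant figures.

Three-point gradient (reference W1): Δ to W2 = (-25, 30, +0.2), Δ to W3 = (-105, -185, -0.2).
∂h/∂x = -0.003987, ∂h/∂y = +0.003344 (det = 7775).
|∇h| = √(-0.003987² + 0.003344²) = 0.005204

0.00520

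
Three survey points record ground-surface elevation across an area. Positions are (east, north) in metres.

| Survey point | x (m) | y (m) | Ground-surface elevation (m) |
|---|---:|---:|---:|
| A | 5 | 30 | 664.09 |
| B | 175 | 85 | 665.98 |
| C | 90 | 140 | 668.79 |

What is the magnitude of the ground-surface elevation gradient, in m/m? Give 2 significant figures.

With z = a·x + b·y + c and A as origin, the differences give:
  170·a + 55·b = +1.89
  85·a + 110·b = +4.70
Eliminate b (×110 and ×55, subtract): 14025·a = -50.600 → a = ∂z/∂x = -0.003608
Back-substitute: b = ∂z/∂y = +0.04552.
|∇f| = √(-0.003608² + 0.04552²) = 0.04566 m/m

0.046 m/m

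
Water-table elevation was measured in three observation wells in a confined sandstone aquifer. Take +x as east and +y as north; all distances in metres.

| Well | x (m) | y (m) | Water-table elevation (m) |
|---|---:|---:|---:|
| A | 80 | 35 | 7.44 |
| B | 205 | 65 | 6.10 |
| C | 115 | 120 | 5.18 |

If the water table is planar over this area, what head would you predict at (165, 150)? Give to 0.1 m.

4.2 m

With h = a·x + b·y + c and A as origin, the differences give:
  125·a + 30·b = -1.34
  35·a + 85·b = -2.26
Eliminate b (×85 and ×30, subtract): 9575·a = -46.100 → a = ∂h/∂x = -0.004815
Back-substitute: b = ∂h/∂y = -0.02461.
h(165, 150) = 7.44 + (-0.004815)·(85) + (-0.02461)·(115) = 7.44 -0.409 -2.830 = 4.201 m.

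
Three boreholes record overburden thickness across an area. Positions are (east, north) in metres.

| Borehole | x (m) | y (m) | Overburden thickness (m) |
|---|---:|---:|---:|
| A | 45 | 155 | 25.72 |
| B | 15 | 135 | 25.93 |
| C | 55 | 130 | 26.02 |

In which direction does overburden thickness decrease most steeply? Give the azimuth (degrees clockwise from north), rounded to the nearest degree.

Three-point gradient (reference A): Δ to B = (-30, -20, +0.21), Δ to C = (10, -25, +0.30).
∂d/∂x = +0.0007895, ∂d/∂y = -0.01168 (det = 950).
Steepest decrease is along −∇f: components (-0.0007895 E, +0.01168 N).
Azimuth = atan2(-0.0007895, +0.01168) = 356.1° ≈ 356°.

356°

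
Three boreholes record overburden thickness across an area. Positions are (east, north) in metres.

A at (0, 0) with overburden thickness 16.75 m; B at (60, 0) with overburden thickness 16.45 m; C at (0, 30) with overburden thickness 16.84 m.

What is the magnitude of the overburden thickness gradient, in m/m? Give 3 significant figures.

∂d/∂x = (16.45 − 16.75) / (60 − 0) = -0.005000
∂d/∂y = (16.84 − 16.75) / (30 − 0) = +0.003000
|∇f| = √(-0.005000² + 0.003000²) = 0.005831 m/m

0.00583 m/m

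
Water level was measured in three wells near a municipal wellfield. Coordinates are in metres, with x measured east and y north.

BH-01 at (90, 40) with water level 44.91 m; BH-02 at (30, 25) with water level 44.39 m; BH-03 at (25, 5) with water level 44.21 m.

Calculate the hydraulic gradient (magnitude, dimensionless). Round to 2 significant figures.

0.0100

Differences from BH-01: to BH-02 (Δx, Δy, Δh) = (-60, -15, -0.52); to BH-03 = (-65, -35, -0.70).
Determinant of the coordinate differences = (-60)·(-35) − (-65)·(-15) = 1125.
∂h/∂x = [(-0.52)·(-35) − (-0.70)·(-15)] / 1125 = +0.006844
∂h/∂y = [(-60)·(-0.70) − (-65)·(-0.52)] / 1125 = +0.007289
|∇h| = √(0.006844² + 0.007289²) = 0.009998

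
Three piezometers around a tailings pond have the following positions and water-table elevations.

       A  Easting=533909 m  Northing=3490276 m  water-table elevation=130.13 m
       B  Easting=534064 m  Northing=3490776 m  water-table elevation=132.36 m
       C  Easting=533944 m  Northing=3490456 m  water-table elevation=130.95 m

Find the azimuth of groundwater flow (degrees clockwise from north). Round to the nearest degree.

Three-point gradient (reference A): Δ to B = (155, 500, +2.23), Δ to C = (35, 180, +0.82).
∂h/∂x = -0.0008269, ∂h/∂y = +0.004716 (det = 10400).
Flow direction (−∇h) has components (+0.0008269 E, -0.004716 N).
Azimuth = atan2(E, N) = atan2(+0.0008269, -0.004716) = 170.1° ≈ 170°.

170°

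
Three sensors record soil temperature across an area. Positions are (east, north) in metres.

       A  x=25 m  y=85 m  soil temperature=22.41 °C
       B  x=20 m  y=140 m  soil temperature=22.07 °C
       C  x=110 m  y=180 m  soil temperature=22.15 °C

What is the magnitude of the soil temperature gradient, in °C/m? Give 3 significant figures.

Taking A as reference: B−A = (-5, 55, -0.34); C−A = (85, 95, -0.26).
Determinant of the coordinate differences = (-5)·95 − 85·55 = -5150.
∂T/∂x = [(-0.34)·95 − (-0.26)·55] / -5150 = +0.003495
∂T/∂y = [(-5)·(-0.26) − 85·(-0.34)] / -5150 = -0.005864
|∇f| = √(0.003495² + -0.005864²) = 0.006827 °C/m

0.00683 °C/m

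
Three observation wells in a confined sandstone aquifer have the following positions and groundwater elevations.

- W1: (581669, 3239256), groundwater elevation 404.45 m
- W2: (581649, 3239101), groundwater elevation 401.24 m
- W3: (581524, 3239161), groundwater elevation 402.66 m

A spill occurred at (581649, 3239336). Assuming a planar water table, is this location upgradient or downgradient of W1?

upgradient

Differences from W1: to W2 (Δx, Δy, Δh) = (-20, -155, -3.21); to W3 = (-145, -95, -1.79).
Determinant of the coordinate differences = (-20)·(-95) − (-145)·(-155) = -20575.
∂h/∂x = [(-3.21)·(-95) − (-1.79)·(-155)] / -20575 = -0.001337
∂h/∂y = [(-20)·(-1.79) − (-145)·(-3.21)] / -20575 = +0.02088
Head at (581649, 3239336) = 404.45 + (-0.001337)·(-20) + (+0.02088)·(80) = 406.15 m.
That is higher than the 404.45 m at W1, so the point is upgradient.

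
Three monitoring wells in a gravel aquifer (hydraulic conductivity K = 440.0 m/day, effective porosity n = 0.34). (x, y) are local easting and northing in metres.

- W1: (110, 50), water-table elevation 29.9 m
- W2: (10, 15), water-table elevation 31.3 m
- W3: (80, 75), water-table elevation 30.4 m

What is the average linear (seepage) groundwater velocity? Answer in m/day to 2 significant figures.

19 m/day

Three-point gradient (reference W1): Δ to W2 = (-100, -35, +1.4), Δ to W3 = (-30, 25, +0.5).
∂h/∂x = -0.01479, ∂h/∂y = +0.002254 (det = -3550).
|∇h| = √(-0.01479² + 0.002254²) = 0.01496
Seepage velocity v = K·i/n = 440.0 × 0.01496 / 0.34 = 19.36 m/day.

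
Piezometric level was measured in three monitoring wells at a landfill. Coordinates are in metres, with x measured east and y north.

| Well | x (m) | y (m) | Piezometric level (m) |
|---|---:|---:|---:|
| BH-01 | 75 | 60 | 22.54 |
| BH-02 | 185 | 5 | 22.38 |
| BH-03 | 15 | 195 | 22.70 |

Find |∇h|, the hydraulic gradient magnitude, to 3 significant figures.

0.00131

Taking BH-01 as reference: BH-02−BH-01 = (110, -55, -0.16); BH-03−BH-01 = (-60, 135, +0.16).
Solve a·Δx + b·Δy = Δh: det = 110·135 − (-60)·(-55) = 11550.
∂h/∂x = [(-0.16)·135 − (+0.16)·(-55)] / 11550 = -0.001108
∂h/∂y = [110·(+0.16) − (-60)·(-0.16)] / 11550 = +0.0006926
|∇h| = √(-0.001108² + 0.0006926²) = 0.001307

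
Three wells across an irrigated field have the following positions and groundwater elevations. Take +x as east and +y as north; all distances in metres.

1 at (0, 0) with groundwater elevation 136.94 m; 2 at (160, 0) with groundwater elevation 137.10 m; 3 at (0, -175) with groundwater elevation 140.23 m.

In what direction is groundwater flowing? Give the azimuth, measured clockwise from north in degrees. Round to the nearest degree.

357°

∂h/∂x = (137.10 − 136.94) / (160 − 0) = +0.0010000
∂h/∂y = (140.23 − 136.94) / (-175 − 0) = -0.01880
Flow direction (−∇h) has components (-0.0010000 E, +0.01880 N).
Azimuth = atan2(E, N) = atan2(-0.0010000, +0.01880) = 357.0° ≈ 357°.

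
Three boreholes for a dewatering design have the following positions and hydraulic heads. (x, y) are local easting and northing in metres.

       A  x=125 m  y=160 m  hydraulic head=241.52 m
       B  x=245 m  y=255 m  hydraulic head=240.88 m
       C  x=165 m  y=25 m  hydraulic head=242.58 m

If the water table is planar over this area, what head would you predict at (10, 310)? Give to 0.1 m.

With h = a·x + b·y + c and A as origin, the differences give:
  120·a + 95·b = -0.64
  40·a + (-135)·b = +1.06
Eliminate b (×(-135) and ×95, subtract): -20000·a = -14.300 → a = ∂h/∂x = +0.0007150
Back-substitute: b = ∂h/∂y = -0.007640.
h(10, 310) = 241.52 + (+0.0007150)·(-115) + (-0.007640)·(150) = 241.52 -0.082 -1.146 = 240.292 m.

240.3 m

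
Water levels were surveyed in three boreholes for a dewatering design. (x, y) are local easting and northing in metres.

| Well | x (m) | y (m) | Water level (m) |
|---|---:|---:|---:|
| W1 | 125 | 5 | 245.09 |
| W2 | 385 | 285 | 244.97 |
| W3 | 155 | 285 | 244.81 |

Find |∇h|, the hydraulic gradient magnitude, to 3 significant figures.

Taking W1 as reference: W2−W1 = (260, 280, -0.12); W3−W1 = (30, 280, -0.28).
Determinant of the coordinate differences = 260·280 − 30·280 = 64400.
∂h/∂x = [(-0.12)·280 − (-0.28)·280] / 64400 = +0.0006957
∂h/∂y = [260·(-0.28) − 30·(-0.12)] / 64400 = -0.001075
|∇h| = √(0.0006957² + -0.001075²) = 0.00128

0.00128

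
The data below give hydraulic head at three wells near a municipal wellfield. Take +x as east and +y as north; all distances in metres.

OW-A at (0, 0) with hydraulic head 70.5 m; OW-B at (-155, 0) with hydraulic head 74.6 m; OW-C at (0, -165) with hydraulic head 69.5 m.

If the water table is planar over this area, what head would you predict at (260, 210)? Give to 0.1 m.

∂h/∂x = (74.6 − 70.5) / (-155 − 0) = -0.02645
∂h/∂y = (69.5 − 70.5) / (-165 − 0) = +0.006061
h(260, 210) = 70.5 + (-0.02645)·(260) + (+0.006061)·(210) = 70.5 -6.877 +1.273 = 64.895 m.

64.9 m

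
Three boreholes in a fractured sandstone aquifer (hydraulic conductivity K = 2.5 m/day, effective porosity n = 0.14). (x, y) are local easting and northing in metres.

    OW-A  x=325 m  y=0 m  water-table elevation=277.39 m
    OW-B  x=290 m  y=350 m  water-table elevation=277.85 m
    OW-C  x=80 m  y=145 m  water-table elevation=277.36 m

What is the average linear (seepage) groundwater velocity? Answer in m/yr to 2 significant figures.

11 m/yr

Taking OW-A as reference: OW-B−OW-A = (-35, 350, +0.46); OW-C−OW-A = (-245, 145, -0.03).
Determinant of the coordinate differences = (-35)·145 − (-245)·350 = 80675.
∂h/∂x = [(+0.46)·145 − (-0.03)·350] / 80675 = +0.0009569
∂h/∂y = [(-35)·(-0.03) − (-245)·(+0.46)] / 80675 = +0.001410
|∇h| = √(0.0009569² + 0.001410²) = 0.001704
Seepage velocity v = K·i/n = 2.5 × 0.001704 / 0.14 = 0.03043 m/day = 11.11 m/yr.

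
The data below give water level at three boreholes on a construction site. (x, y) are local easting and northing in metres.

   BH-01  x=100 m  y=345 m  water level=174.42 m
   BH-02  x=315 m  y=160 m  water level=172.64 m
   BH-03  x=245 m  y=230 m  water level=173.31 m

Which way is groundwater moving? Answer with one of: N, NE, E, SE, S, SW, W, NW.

Three-point gradient (reference BH-01): Δ to BH-02 = (215, -185, -1.78), Δ to BH-03 = (145, -115, -1.11).
∂h/∂x = -0.0003095, ∂h/∂y = +0.009262 (det = 2100).
Flow = −∇h = (+0.0003095 east, -0.009262 north), which points south.

S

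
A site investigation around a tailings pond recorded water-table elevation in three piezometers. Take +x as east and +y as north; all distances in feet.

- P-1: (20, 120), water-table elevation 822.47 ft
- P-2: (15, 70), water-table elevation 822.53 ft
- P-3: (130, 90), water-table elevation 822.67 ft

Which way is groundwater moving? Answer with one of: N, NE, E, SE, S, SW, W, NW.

NW

With h = a·x + b·y + c and P-1 as origin, the differences give:
  (-5)·a + (-50)·b = +0.06
  110·a + (-30)·b = +0.20
Eliminate b (×(-30) and ×(-50), subtract): 5650·a = 8.200 → a = ∂h/∂x = +0.001451
Back-substitute: b = ∂h/∂y = -0.001345.
Flow = −∇h = (-0.001451 east, +0.001345 north), which points northwest.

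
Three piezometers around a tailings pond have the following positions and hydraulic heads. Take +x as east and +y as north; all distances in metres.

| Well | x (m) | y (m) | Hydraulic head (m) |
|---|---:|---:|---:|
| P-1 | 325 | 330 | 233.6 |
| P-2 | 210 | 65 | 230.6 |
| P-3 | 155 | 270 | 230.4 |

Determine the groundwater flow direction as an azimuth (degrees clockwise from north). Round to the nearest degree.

258°

With h = a·x + b·y + c and P-1 as origin, the differences give:
  (-115)·a + (-265)·b = -3.0
  (-170)·a + (-60)·b = -3.2
Eliminate b (×(-60) and ×(-265), subtract): -38150·a = -668.00 → a = ∂h/∂x = +0.01751
Back-substitute: b = ∂h/∂y = +0.003722.
Flow direction (−∇h) has components (-0.01751 E, -0.003722 N).
Azimuth = atan2(E, N) = atan2(-0.01751, -0.003722) = 258.0° ≈ 258°.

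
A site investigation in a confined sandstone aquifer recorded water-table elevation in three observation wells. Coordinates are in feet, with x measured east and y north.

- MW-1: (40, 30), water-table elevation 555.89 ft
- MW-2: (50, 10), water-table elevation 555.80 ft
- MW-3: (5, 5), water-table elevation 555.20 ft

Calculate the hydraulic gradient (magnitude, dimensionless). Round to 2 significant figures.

0.016

Differences from MW-1: to MW-2 (Δx, Δy, Δh) = (10, -20, -0.09); to MW-3 = (-35, -25, -0.69).
Determinant of the coordinate differences = 10·(-25) − (-35)·(-20) = -950.
∂h/∂x = [(-0.09)·(-25) − (-0.69)·(-20)] / -950 = +0.01216
∂h/∂y = [10·(-0.69) − (-35)·(-0.09)] / -950 = +0.01058
|∇h| = √(0.01216² + 0.01058²) = 0.01612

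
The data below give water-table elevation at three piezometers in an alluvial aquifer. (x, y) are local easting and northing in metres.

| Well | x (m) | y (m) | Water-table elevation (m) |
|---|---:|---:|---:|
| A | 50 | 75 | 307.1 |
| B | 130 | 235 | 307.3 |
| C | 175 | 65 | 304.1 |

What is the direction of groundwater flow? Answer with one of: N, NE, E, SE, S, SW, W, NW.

SE

Differences from A: to B (Δx, Δy, Δh) = (80, 160, +0.2); to C = (125, -10, -3.0).
Solve a·Δx + b·Δy = Δh: det = 80·(-10) − 125·160 = -20800.
∂h/∂x = [(+0.2)·(-10) − (-3.0)·160] / -20800 = -0.02298
∂h/∂y = [80·(-3.0) − 125·(+0.2)] / -20800 = +0.01274
Flow = −∇h = (+0.02298 east, -0.01274 north), which points southeast.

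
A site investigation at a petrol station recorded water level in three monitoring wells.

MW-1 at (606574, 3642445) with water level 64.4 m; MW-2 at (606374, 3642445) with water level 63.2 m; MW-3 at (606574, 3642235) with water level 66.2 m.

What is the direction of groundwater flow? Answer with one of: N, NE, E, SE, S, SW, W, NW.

∂h/∂x = (63.2 − 64.4) / (606374 − 606574) = +0.006000
∂h/∂y = (66.2 − 64.4) / (3642235 − 3642445) = -0.008571
Flow = −∇h = (-0.006000 east, +0.008571 north), which points northwest.

NW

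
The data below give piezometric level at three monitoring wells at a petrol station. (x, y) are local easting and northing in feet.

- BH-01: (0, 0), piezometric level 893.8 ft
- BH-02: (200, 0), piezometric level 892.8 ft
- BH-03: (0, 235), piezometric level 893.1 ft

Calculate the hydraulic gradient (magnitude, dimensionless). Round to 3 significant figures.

∂h/∂x = (892.8 − 893.8) / (200 − 0) = -0.005000
∂h/∂y = (893.1 − 893.8) / (235 − 0) = -0.002979
|∇h| = √(-0.005000² + -0.002979²) = 0.00582

0.00582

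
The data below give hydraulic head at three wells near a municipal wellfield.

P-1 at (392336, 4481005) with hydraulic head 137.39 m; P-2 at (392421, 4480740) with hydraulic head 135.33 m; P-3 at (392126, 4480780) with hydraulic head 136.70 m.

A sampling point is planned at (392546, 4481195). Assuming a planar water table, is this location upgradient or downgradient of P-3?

upgradient

Differences from P-1: to P-2 (Δx, Δy, Δh) = (85, -265, -2.06); to P-3 = (-210, -225, -0.69).
Determinant of the coordinate differences = 85·(-225) − (-210)·(-265) = -74775.
∂h/∂x = [(-2.06)·(-225) − (-0.69)·(-265)] / -74775 = -0.003753
∂h/∂y = [85·(-0.69) − (-210)·(-2.06)] / -74775 = +0.006570
Head at (392546, 4481195) = 137.39 + (-0.003753)·(210) + (+0.006570)·(190) = 137.85 m.
That is higher than the 136.70 m at P-3, so the point is upgradient.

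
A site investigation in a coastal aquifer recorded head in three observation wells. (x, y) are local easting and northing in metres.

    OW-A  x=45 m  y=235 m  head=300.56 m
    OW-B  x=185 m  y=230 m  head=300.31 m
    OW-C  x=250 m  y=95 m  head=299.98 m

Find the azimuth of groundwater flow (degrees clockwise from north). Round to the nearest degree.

133°

Three-point gradient (reference OW-A): Δ to OW-B = (140, -5, -0.25), Δ to OW-C = (205, -140, -0.58).
∂h/∂x = -0.001728, ∂h/∂y = +0.001612 (det = -18575).
Flow direction (−∇h) has components (+0.001728 E, -0.001612 N).
Azimuth = atan2(E, N) = atan2(+0.001728, -0.001612) = 133.0° ≈ 133°.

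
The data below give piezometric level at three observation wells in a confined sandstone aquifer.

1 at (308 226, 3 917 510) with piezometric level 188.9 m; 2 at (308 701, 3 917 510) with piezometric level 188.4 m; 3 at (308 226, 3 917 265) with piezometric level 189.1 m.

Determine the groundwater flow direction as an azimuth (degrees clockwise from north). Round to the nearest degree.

∂h/∂x = (188.4 − 188.9) / (308701 − 308226) = -0.001053
∂h/∂y = (189.1 − 188.9) / (3917265 − 3917510) = -0.0008163
Flow direction (−∇h) has components (+0.001053 E, +0.0008163 N).
Azimuth = atan2(E, N) = atan2(+0.001053, +0.0008163) = 52.2° ≈ 052°.

052°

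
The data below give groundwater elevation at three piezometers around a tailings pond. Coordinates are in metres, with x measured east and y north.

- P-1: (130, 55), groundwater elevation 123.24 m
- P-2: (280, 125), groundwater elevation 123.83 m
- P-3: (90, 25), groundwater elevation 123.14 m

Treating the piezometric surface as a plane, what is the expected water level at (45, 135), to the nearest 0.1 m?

With h = a·x + b·y + c and P-1 as origin, the differences give:
  150·a + 70·b = +0.59
  (-40)·a + (-30)·b = -0.10
Eliminate b (×(-30) and ×70, subtract): -1700·a = -10.700 → a = ∂h/∂x = +0.006294
Back-substitute: b = ∂h/∂y = -0.005059.
h(45, 135) = 123.24 + (+0.006294)·(-85) + (-0.005059)·(80) = 123.24 -0.535 -0.405 = 122.300 m.

122.3 m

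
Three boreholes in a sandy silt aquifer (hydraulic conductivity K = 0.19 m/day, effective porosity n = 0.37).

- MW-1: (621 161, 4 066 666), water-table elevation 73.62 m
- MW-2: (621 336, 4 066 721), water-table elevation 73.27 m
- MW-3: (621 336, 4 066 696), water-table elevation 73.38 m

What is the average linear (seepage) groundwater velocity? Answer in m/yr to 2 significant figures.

0.83 m/yr

Differences from MW-1: to MW-2 (Δx, Δy, Δh) = (175, 55, -0.35); to MW-3 = (175, 30, -0.24).
Solve a·Δx + b·Δy = Δh: det = 175·30 − 175·55 = -4375.
∂h/∂x = [(-0.35)·30 − (-0.24)·55] / -4375 = -0.0006171
∂h/∂y = [175·(-0.24) − 175·(-0.35)] / -4375 = -0.004400
|∇h| = √(-0.0006171² + -0.004400²) = 0.004443
Seepage velocity v = K·i/n = 0.19 × 0.004443 / 0.37 = 0.002282 m/day = 0.8335 m/yr.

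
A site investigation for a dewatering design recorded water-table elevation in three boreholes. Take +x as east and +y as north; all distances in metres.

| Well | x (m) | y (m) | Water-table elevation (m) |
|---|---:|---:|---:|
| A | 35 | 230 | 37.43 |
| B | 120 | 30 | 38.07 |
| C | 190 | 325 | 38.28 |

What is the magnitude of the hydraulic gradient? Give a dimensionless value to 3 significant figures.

Differences from A: to B (Δx, Δy, Δh) = (85, -200, +0.64); to C = (155, 95, +0.85).
Determinant of the coordinate differences = 85·95 − 155·(-200) = 39075.
∂h/∂x = [(+0.64)·95 − (+0.85)·(-200)] / 39075 = +0.005907
∂h/∂y = [85·(+0.85) − 155·(+0.64)] / 39075 = -0.0006897
|∇h| = √(0.005907² + -0.0006897²) = 0.005947

0.00595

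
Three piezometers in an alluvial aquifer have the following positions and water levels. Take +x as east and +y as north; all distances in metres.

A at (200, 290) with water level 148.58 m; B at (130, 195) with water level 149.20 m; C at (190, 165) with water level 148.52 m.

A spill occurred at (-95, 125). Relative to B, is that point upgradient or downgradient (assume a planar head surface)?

Differences from A: to B (Δx, Δy, Δh) = (-70, -95, +0.62); to C = (-10, -125, -0.06).
Determinant of the coordinate differences = (-70)·(-125) − (-10)·(-95) = 7800.
∂h/∂x = [(+0.62)·(-125) − (-0.06)·(-95)] / 7800 = -0.01067
∂h/∂y = [(-70)·(-0.06) − (-10)·(+0.62)] / 7800 = +0.001333
Head at (-95, 125) = 148.58 + (-0.01067)·(-295) + (+0.001333)·(-165) = 151.51 m.
That is higher than the 149.20 m at B, so the point is upgradient.

upgradient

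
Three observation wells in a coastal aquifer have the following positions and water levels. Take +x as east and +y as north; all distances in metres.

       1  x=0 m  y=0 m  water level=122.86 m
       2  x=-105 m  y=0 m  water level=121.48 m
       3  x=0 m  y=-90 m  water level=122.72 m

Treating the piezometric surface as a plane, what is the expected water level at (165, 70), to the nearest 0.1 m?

125.1 m

∂h/∂x = (121.48 − 122.86) / (-105 − 0) = +0.01314
∂h/∂y = (122.72 − 122.86) / (-90 − 0) = +0.001556
h(165, 70) = 122.86 + (+0.01314)·(165) + (+0.001556)·(70) = 122.86 +2.169 +0.109 = 125.137 m.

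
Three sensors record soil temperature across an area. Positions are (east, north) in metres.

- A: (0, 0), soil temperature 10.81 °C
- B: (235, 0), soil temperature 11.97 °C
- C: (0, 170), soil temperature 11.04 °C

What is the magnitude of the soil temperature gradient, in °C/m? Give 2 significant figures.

∂T/∂x = (11.97 − 10.81) / (235 − 0) = +0.004936
∂T/∂y = (11.04 − 10.81) / (170 − 0) = +0.001353
|∇f| = √(0.004936² + 0.001353²) = 0.005118 °C/m

0.0051 °C/m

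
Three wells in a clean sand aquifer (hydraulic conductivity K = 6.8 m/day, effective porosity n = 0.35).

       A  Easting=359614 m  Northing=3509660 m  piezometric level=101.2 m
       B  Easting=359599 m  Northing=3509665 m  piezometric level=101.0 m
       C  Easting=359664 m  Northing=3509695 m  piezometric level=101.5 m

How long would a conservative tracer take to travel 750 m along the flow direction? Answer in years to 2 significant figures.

Taking A as reference: B−A = (-15, 5, -0.2); C−A = (50, 35, +0.3).
Solve a·Δx + b·Δy = Δh: det = (-15)·35 − 50·5 = -775.
∂h/∂x = [(-0.2)·35 − (+0.3)·5] / -775 = +0.01097
∂h/∂y = [(-15)·(+0.3) − 50·(-0.2)] / -775 = -0.007097
|∇h| = √(0.01097² + -0.007097²) = 0.01307
Seepage velocity v = K·i/n = 6.8 × 0.01307 / 0.35 = 0.2539 m/day.
t = 750 / 0.2539 = 2954 days = 8.09 years.

8.1 years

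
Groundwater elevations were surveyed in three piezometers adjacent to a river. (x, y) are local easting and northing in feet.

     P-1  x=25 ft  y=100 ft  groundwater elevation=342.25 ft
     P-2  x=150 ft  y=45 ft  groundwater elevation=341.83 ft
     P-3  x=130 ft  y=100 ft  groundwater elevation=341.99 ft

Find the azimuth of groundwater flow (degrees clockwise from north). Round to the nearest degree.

With h = a·x + b·y + c and P-1 as origin, the differences give:
  125·a + (-55)·b = -0.42
  105·a + 0·b = -0.26
Eliminate b (×0 and ×(-55), subtract): 5775·a = -14.300 → a = ∂h/∂x = -0.002476
Back-substitute: b = ∂h/∂y = +0.002009.
Flow direction (−∇h) has components (+0.002476 E, -0.002009 N).
Azimuth = atan2(E, N) = atan2(+0.002476, -0.002009) = 129.0° ≈ 129°.

129°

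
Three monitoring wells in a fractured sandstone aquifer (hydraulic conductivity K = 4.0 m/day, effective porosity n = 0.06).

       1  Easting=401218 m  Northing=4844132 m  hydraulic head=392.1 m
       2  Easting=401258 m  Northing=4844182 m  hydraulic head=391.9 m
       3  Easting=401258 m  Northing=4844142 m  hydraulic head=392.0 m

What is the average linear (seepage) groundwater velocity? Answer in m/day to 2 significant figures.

0.21 m/day

Differences from 1: to 2 (Δx, Δy, Δh) = (40, 50, -0.2); to 3 = (40, 10, -0.1).
Solve a·Δx + b·Δy = Δh: det = 40·10 − 40·50 = -1600.
∂h/∂x = [(-0.2)·10 − (-0.1)·50] / -1600 = -0.001875
∂h/∂y = [40·(-0.1) − 40·(-0.2)] / -1600 = -0.002500
|∇h| = √(-0.001875² + -0.002500²) = 0.003125
Seepage velocity v = K·i/n = 4.0 × 0.003125 / 0.06 = 0.2083 m/day.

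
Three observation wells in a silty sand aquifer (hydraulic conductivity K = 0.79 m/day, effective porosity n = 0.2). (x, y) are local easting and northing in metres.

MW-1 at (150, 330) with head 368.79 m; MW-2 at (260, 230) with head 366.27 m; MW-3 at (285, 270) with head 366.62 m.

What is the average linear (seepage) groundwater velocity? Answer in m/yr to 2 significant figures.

25 m/yr

With h = a·x + b·y + c and MW-1 as origin, the differences give:
  110·a + (-100)·b = -2.52
  135·a + (-60)·b = -2.17
Eliminate b (×(-60) and ×(-100), subtract): 6900·a = -65.800 → a = ∂h/∂x = -0.009536
Back-substitute: b = ∂h/∂y = +0.01471.
|∇h| = √(-0.009536² + 0.01471²) = 0.01753
Seepage velocity v = K·i/n = 0.79 × 0.01753 / 0.2 = 0.06924 m/day = 25.29 m/yr.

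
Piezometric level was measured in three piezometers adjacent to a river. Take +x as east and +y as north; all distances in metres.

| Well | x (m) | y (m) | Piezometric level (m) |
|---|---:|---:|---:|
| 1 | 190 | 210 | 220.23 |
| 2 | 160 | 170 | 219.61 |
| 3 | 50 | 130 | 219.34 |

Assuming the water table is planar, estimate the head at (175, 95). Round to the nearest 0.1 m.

218.1 m

Three-point gradient (reference 1): Δ to 2 = (-30, -40, -0.62), Δ to 3 = (-140, -80, -0.89).
∂h/∂x = -0.004375, ∂h/∂y = +0.01878 (det = -3200).
h(175, 95) = 220.23 + (-0.004375)·(-15) + (+0.01878)·(-115) = 220.23 +0.066 -2.160 = 218.136 m.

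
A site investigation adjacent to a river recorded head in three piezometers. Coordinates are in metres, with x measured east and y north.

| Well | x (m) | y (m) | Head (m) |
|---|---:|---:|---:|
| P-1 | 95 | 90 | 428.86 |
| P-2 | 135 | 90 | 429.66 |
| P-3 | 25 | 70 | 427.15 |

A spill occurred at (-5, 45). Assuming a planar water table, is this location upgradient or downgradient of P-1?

With h = a·x + b·y + c and P-1 as origin, the differences give:
  40·a + 0·b = +0.80
  (-70)·a + (-20)·b = -1.71
Eliminate b (×(-20) and ×0, subtract): -800·a = -16.000 → a = ∂h/∂x = +0.02000
Back-substitute: b = ∂h/∂y = +0.01550.
Head at (-5, 45) = 428.86 + (+0.02000)·(-100) + (+0.01550)·(-45) = 426.16 m.
That is lower than the 428.86 m at P-1, so the point is downgradient.

downgradient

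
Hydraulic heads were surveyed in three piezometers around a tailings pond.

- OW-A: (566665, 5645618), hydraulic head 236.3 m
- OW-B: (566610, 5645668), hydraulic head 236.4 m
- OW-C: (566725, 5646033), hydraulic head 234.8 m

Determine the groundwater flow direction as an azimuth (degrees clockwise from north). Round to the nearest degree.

Differences from OW-A: to OW-B (Δx, Δy, Δh) = (-55, 50, +0.1); to OW-C = (60, 415, -1.5).
Solve a·Δx + b·Δy = Δh: det = (-55)·415 − 60·50 = -25825.
∂h/∂x = [(+0.1)·415 − (-1.5)·50] / -25825 = -0.004511
∂h/∂y = [(-55)·(-1.5) − 60·(+0.1)] / -25825 = -0.002962
Flow direction (−∇h) has components (+0.004511 E, +0.002962 N).
Azimuth = atan2(E, N) = atan2(+0.004511, +0.002962) = 56.7° ≈ 057°.

057°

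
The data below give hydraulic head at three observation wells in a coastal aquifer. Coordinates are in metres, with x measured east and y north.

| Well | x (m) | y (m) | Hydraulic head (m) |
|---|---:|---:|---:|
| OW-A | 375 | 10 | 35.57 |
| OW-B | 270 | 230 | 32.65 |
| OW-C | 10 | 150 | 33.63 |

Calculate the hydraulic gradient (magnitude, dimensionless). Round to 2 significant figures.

0.013

With h = a·x + b·y + c and OW-A as origin, the differences give:
  (-105)·a + 220·b = -2.92
  (-365)·a + 140·b = -1.94
Eliminate b (×140 and ×220, subtract): 65600·a = 18.000 → a = ∂h/∂x = +0.0002744
Back-substitute: b = ∂h/∂y = -0.01314.
|∇h| = √(0.0002744² + -0.01314²) = 0.01314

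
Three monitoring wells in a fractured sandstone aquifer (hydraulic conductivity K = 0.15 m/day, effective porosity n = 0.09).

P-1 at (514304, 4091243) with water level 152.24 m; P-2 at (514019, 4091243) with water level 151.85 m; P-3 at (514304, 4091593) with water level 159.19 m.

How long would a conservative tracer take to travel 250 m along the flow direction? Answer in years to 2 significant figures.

21 years

∂h/∂x = (151.85 − 152.24) / (514019 − 514304) = +0.001368
∂h/∂y = (159.19 − 152.24) / (4091593 − 4091243) = +0.01986
|∇h| = √(0.001368² + 0.01986²) = 0.01991
Seepage velocity v = K·i/n = 0.15 × 0.01991 / 0.09 = 0.03318 m/day.
t = 250 / 0.03318 = 7535 days = 20.6 years.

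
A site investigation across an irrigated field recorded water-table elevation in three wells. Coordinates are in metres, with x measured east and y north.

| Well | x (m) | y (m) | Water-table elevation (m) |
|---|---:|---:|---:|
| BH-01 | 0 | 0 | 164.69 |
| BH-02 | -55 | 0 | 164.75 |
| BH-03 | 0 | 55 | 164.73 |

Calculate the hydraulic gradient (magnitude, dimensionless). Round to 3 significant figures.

∂h/∂x = (164.75 − 164.69) / (-55 − 0) = -0.001091
∂h/∂y = (164.73 − 164.69) / (55 − 0) = +0.0007273
|∇h| = √(-0.001091² + 0.0007273²) = 0.001311

0.00131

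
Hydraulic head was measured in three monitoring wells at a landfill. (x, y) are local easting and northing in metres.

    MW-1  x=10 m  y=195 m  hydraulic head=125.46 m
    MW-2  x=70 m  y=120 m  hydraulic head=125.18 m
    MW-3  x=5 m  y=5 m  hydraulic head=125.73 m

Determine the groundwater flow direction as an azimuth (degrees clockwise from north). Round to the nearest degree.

With h = a·x + b·y + c and MW-1 as origin, the differences give:
  60·a + (-75)·b = -0.28
  (-5)·a + (-190)·b = +0.27
Eliminate b (×(-190) and ×(-75), subtract): -11775·a = 73.450 → a = ∂h/∂x = -0.006238
Back-substitute: b = ∂h/∂y = -0.001257.
Flow direction (−∇h) has components (+0.006238 E, +0.001257 N).
Azimuth = atan2(E, N) = atan2(+0.006238, +0.001257) = 78.6° ≈ 079°.

079°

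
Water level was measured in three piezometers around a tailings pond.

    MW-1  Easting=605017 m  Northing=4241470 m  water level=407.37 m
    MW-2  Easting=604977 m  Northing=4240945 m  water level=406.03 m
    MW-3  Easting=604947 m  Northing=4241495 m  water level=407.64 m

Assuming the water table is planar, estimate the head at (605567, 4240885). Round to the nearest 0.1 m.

404.2 m

With h = a·x + b·y + c and MW-1 as origin, the differences give:
  (-40)·a + (-525)·b = -1.34
  (-70)·a + 25·b = +0.27
Eliminate b (×25 and ×(-525), subtract): -37750·a = 108.250 → a = ∂h/∂x = -0.002868
Back-substitute: b = ∂h/∂y = +0.002771.
h(605567, 4240885) = 407.37 + (-0.002868)·(550) + (+0.002771)·(-585) = 407.37 -1.577 -1.621 = 404.172 m.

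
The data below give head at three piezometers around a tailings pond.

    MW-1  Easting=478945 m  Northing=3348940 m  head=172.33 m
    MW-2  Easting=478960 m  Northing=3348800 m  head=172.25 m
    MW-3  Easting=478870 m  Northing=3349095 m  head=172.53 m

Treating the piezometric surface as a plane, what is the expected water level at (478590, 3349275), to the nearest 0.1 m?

173.1 m

Differences from MW-1: to MW-2 (Δx, Δy, Δh) = (15, -140, -0.08); to MW-3 = (-75, 155, +0.20).
Solve a·Δx + b·Δy = Δh: det = 15·155 − (-75)·(-140) = -8175.
∂h/∂x = [(-0.08)·155 − (+0.20)·(-140)] / -8175 = -0.001908
∂h/∂y = [15·(+0.20) − (-75)·(-0.08)] / -8175 = +0.0003670
h(478590, 3349275) = 172.33 + (-0.001908)·(-355) + (+0.0003670)·(335) = 172.33 +0.677 +0.123 = 173.130 m.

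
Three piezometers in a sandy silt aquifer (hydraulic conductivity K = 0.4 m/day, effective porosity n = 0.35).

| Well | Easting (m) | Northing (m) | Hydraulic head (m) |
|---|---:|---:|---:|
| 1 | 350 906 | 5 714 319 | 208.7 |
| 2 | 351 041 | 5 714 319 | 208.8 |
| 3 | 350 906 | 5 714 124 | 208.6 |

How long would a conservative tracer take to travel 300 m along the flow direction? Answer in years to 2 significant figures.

∂h/∂x = (208.8 − 208.7) / (351041 − 350906) = +0.0007407
∂h/∂y = (208.6 − 208.7) / (5714124 − 5714319) = +0.0005128
|∇h| = √(0.0007407² + 0.0005128²) = 0.0009009
Seepage velocity v = K·i/n = 0.4 × 0.0009009 / 0.35 = 0.00103 m/day.
t = 300 / 0.00103 = 2.913e+05 days = 798 years.

800 years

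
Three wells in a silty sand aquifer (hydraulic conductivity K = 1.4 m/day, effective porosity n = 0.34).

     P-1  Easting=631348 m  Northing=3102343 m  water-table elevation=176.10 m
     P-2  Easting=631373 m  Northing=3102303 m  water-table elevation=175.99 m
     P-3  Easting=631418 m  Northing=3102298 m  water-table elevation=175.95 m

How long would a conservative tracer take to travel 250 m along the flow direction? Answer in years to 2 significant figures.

Three-point gradient (reference P-1): Δ to P-2 = (25, -40, -0.11), Δ to P-3 = (70, -45, -0.15).
∂h/∂x = -0.0006269, ∂h/∂y = +0.002358 (det = 1675).
|∇h| = √(-0.0006269² + 0.002358²) = 0.00244
Seepage velocity v = K·i/n = 1.4 × 0.00244 / 0.34 = 0.01005 m/day.
t = 250 / 0.01005 = 2.488e+04 days = 68.1 years.

68 years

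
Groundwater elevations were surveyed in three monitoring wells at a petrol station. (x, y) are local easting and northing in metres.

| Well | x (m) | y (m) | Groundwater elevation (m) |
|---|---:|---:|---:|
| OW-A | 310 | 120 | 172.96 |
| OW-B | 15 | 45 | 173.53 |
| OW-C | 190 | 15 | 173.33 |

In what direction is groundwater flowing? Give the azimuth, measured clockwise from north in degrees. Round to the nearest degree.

With h = a·x + b·y + c and OW-A as origin, the differences give:
  (-295)·a + (-75)·b = +0.57
  (-120)·a + (-105)·b = +0.37
Eliminate b (×(-105) and ×(-75), subtract): 21975·a = -32.100 → a = ∂h/∂x = -0.001461
Back-substitute: b = ∂h/∂y = -0.001854.
Flow direction (−∇h) has components (+0.001461 E, +0.001854 N).
Azimuth = atan2(E, N) = atan2(+0.001461, +0.001854) = 38.2° ≈ 038°.

038°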